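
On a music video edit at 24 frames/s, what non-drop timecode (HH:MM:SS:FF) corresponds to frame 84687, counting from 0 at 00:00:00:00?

84687 ÷ 24 = 3528 full seconds, remainder 15 frames.
3528 s = 0 h 58 min 48 s.
Timecode: 00:58:48:15.

00:58:48:15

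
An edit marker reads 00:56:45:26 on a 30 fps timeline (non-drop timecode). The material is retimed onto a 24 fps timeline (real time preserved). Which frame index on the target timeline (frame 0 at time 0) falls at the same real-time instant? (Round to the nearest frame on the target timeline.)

frame 81741

Source frame index: (0×3600 + 56×60 + 45) × 30 + 26 = 102176.
Real time: 102176 / (30) = 51088/15 s.
Target frame: (51088/15) × (24) = 408704/5 ≈ 81740.800 → 81741.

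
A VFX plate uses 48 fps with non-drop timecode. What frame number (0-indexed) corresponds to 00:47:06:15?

Total seconds to the label: (0 × 3600 + 47 × 60 + 6) = 2826.
Frame index = 2826 × 48 + 15 = 135663.

frame 135663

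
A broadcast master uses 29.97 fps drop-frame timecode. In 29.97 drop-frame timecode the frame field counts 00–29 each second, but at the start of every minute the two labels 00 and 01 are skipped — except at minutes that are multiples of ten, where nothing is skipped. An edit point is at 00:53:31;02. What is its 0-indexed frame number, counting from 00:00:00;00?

96236

Complete 10-minute blocks: 5, each 17982 frames → 89910.
Remaining 3 whole minutes in the current block: 1800 + 2 × 1798 = 5396 frames.
Within the current minute: 31 × 30 + 2 − 2 = 930 (labels ;00/;01 skipped at this minute). Total = 89910 + 5396 + 930 = 96236.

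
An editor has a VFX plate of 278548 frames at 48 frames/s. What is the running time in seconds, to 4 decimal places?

Running time = 278548 × 1/48 = 69637/12 s ≈ 5803.0833 s.

5803.0833 seconds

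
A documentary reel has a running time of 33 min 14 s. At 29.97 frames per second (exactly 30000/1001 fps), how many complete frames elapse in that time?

33 min 14 s = 1994 s.
Frames = 1994 × 30000/1001 = 59820000/1001 ≈ 59760.2398.
Complete frames: 59760.

59760 frames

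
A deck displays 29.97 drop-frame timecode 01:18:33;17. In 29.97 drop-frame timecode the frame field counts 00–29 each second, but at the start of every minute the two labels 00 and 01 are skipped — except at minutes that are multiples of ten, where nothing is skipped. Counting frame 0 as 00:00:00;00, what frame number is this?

Complete 10-minute blocks: 7, each 17982 frames → 125874.
Remaining 8 whole minutes in the current block: 1800 + 7 × 1798 = 14386 frames.
Within the current minute: 33 × 30 + 17 − 2 = 1005 (labels ;00/;01 skipped at this minute). Total = 125874 + 14386 + 1005 = 141265.

141265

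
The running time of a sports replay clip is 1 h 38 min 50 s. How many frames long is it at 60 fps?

355800 frames

1 h 38 min 50 s = 5930 s.
Frames = 5930 × 60 = 355800.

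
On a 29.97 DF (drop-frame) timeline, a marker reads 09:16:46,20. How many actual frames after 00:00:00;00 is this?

As if non-drop at 30 labels/s: (9 × 3600 + 16 × 60 + 46) × 30 + 20 = 1002200.
Minute boundaries passed: 556; those not divisible by 10: 556 − 55 = 501; dropped labels = 2 × 501 = 1002.
Actual frame index = 1002200 − 1002 = 1001198.

1001198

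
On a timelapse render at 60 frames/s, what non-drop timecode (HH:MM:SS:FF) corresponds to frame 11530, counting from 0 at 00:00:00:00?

11530 ÷ 60 = 192 full seconds, remainder 10 frames.
192 s = 0 h 3 min 12 s.
Timecode: 00:03:12:10.

00:03:12:10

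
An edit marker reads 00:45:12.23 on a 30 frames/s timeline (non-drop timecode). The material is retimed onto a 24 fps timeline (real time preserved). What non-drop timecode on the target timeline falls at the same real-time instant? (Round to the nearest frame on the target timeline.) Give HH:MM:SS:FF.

Source frame index: (0×3600 + 45×60 + 12) × 30 + 23 = 81383.
Real time: 81383 / (30) = 81383/30 s.
Target frame: (81383/30) × (24) = 325532/5 ≈ 65106.400 → 65106.
At 24 labels/s: frame 65106 → 00:45:12:18.

00:45:12:18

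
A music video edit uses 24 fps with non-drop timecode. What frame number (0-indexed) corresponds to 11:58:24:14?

1034510

Total seconds to the label: (11 × 3600 + 58 × 60 + 24) = 43104.
Frame index = 43104 × 24 + 14 = 1034510.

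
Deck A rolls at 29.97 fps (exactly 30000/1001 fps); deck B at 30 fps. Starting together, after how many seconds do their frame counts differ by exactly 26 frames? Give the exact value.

The gap grows by |30 − 30000/1001| = 30/1001 frames per second.
Time for a 26-frame gap: 26 ÷ (30/1001) = 13013/15 s.

13013/15 seconds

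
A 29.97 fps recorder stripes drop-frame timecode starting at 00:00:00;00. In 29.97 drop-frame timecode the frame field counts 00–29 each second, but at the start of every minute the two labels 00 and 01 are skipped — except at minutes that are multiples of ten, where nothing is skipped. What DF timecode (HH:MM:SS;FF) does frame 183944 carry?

01:42:17;18

Each 10-minute DF block holds 10 × 60 × 30 − 9 × 2 = 17982 frames. 183944 ÷ 17982 → 10 full blocks, remainder 4124.
Within the partial block the first minute is 1800 frames and each further minute 1798, so 2 further minute boundaries passed. Total skipped labels = 18 × 10 + 2 × 2 = 184.
Non-drop label index = 183944 + 184 = 184128; at 30 labels/s that is 01:42:17:18, i.e. DF 01:42:17;18.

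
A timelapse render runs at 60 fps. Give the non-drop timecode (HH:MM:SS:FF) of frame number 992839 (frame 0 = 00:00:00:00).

992839 ÷ 60 = 16547 full seconds, remainder 19 frames.
16547 s = 4 h 35 min 47 s.
Timecode: 04:35:47:19.

04:35:47:19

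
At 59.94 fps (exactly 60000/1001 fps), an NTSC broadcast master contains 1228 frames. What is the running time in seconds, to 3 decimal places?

Running time = 1228 × 1001/60000 = 307307/15000 s ≈ 20.487 s.

20.487 seconds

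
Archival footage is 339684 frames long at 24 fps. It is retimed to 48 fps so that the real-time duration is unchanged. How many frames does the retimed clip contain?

Target frames = source frames × (target rate / source rate) = 339684 × (48)/(24) = 339684 × 2 = 679368.

679368 frames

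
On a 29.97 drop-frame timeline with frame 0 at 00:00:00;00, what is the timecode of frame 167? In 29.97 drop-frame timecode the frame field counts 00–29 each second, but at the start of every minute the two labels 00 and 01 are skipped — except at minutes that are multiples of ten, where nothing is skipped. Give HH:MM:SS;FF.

00:00:05;17

Ten DF minutes hold 17982 frames, so frame 167 lies in block 0 (frames 0–17981) with 167 frames into that block.
The block's first minute is 1800 frames and the rest 1798 each; 167 frames reaches minute 0, so 0 × 18 + 0 × 2 = 0 labels have been skipped so far.
Adding those back, label number 167 + 0 = 167 at 30 labels/s is 5 s + 17 f = 0 h 0 min 5 s frame 17, i.e. 00:00:05;17.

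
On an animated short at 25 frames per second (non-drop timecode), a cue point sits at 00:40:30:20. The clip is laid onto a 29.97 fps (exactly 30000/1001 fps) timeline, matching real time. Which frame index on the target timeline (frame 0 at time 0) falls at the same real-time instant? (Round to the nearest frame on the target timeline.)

frame 72851

Source frame index: (0×3600 + 40×60 + 30) × 25 + 20 = 60770.
Real time: 60770 / (25) = 12154/5 s.
Target frame: (12154/5) × (30000/1001) = 72924000/1001 ≈ 72851.149 → 72851.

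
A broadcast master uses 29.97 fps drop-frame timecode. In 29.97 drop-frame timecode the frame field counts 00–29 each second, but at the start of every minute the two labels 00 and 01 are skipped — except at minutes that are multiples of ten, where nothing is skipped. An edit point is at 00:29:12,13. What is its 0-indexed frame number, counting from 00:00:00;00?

Complete 10-minute blocks: 2, each 17982 frames → 35964.
Remaining 9 whole minutes in the current block: 1800 + 8 × 1798 = 16184 frames.
Within the current minute: 12 × 30 + 13 − 2 = 371 (labels ;00/;01 skipped at this minute). Total = 35964 + 16184 + 371 = 52519.

52519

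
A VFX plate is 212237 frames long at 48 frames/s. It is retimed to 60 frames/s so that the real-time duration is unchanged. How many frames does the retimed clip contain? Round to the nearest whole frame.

265296 frames

Frames at target rate = 212237 × (60) / (48) = 1061185/4 ≈ 265296.250.
Nearest whole frame: 265296.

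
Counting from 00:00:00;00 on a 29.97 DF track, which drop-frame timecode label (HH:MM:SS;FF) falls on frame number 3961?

Each 10-minute DF block holds 10 × 60 × 30 − 9 × 2 = 17982 frames. 3961 ÷ 17982 → 0 full blocks, remainder 3961.
Within the partial block the first minute is 1800 frames and each further minute 1798, so 2 further minute boundaries passed. Total skipped labels = 18 × 0 + 2 × 2 = 4.
Non-drop label index = 3961 + 4 = 3965; at 30 labels/s that is 00:02:12:05, i.e. DF 00:02:12;05.

00:02:12;05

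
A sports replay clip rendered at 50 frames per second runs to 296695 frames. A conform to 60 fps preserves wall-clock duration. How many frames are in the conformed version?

Target frames = source frames × (target rate / source rate) = 296695 × (60)/(50) = 296695 × 6/5 = 356034.

356034 frames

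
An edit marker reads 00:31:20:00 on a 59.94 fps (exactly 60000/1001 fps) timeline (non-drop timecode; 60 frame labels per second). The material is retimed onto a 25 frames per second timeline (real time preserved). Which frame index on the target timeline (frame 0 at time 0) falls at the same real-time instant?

Source frame index: (0×3600 + 31×60 + 20) × 60 + 0 = 112800.
Real time: 112800 / (60000/1001) = 47047/25 s.
Target frame: (47047/25) × (25) = 47047.

frame 47047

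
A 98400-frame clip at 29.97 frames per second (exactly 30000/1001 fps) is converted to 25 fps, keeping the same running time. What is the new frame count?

Target frames = source frames × (target rate / source rate) = 98400 × (25)/(30000/1001) = 98400 × 1001/1200 = 82082.

82082 frames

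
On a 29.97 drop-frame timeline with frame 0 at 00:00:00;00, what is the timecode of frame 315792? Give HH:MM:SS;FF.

Each 10-minute DF block holds 10 × 60 × 30 − 9 × 2 = 17982 frames. 315792 ÷ 17982 → 17 full blocks, remainder 10098.
Within the partial block the first minute is 1800 frames and each further minute 1798, so 5 further minute boundaries passed. Total skipped labels = 18 × 17 + 2 × 5 = 316.
Non-drop label index = 315792 + 316 = 316108; at 30 labels/s that is 02:55:36:28, i.e. DF 02:55:36;28.

02:55:36;28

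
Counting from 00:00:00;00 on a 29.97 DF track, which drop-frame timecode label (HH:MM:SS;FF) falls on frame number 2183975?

Ten DF minutes hold 17982 frames, so frame 2183975 lies in block 121 (frames 2175822–2193803) with 8153 frames into that block.
The block's first minute is 1800 frames and the rest 1798 each; 8153 frames reaches minute 4, so 121 × 18 + 4 × 2 = 2186 labels have been skipped so far.
Adding those back, label number 2183975 + 2186 = 2186161 at 30 labels/s is 72872 s + 1 f = 20 h 14 min 32 s frame 1, i.e. 20:14:32;01.

20:14:32;01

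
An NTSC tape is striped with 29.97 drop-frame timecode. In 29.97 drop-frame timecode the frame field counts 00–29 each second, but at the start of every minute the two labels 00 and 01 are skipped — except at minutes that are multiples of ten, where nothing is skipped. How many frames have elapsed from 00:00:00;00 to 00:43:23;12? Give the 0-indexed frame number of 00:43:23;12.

Complete 10-minute blocks: 4, each 17982 frames → 71928.
Remaining 3 whole minutes in the current block: 1800 + 2 × 1798 = 5396 frames.
Within the current minute: 23 × 30 + 12 − 2 = 700 (labels ;00/;01 skipped at this minute). Total = 71928 + 5396 + 700 = 78024.

78024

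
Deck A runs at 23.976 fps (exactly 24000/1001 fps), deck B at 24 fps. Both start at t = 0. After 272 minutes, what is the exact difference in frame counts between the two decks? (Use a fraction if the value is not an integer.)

391680/1001 frames

272 min = 16320 s.
A emits 24000/1001 × 16320 = 391680000/1001 frames; B emits 24 × 16320 = 391680.
Difference = 391680/1001 frames (≈ 391.2887); B is ahead of A.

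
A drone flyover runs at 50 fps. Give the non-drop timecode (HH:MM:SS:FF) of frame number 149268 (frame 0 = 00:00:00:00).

149268 ÷ 50 = 2985 full seconds, remainder 18 frames.
2985 s = 0 h 49 min 45 s.
Timecode: 00:49:45:18.

00:49:45:18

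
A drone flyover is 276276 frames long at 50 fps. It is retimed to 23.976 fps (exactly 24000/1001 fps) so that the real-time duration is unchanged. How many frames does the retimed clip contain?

Target frames = source frames × (target rate / source rate) = 276276 × (24000/1001)/(50) = 276276 × 480/1001 = 132480.

132480 frames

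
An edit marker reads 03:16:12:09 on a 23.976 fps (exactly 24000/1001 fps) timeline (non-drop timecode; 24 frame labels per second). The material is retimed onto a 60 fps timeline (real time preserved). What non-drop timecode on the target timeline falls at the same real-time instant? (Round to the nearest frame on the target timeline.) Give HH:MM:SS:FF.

Source frame index: (3×3600 + 16×60 + 12) × 24 + 9 = 282537.
Real time: 282537 / (24000/1001) = 94273179/8000 s.
Target frame: (94273179/8000) × (60) = 282819537/400 ≈ 707048.843 → 707049.
At 60 labels/s: frame 707049 → 03:16:24:09.

03:16:24:09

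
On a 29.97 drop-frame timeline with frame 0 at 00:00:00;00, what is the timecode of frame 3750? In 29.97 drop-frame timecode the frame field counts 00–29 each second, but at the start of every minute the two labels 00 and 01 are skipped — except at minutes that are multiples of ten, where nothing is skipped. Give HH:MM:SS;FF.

00:02:05;04

Ten DF minutes hold 17982 frames, so frame 3750 lies in block 0 (frames 0–17981) with 3750 frames into that block.
The block's first minute is 1800 frames and the rest 1798 each; 3750 frames reaches minute 2, so 0 × 18 + 2 × 2 = 4 labels have been skipped so far.
Adding those back, label number 3750 + 4 = 3754 at 30 labels/s is 125 s + 4 f = 0 h 2 min 5 s frame 4, i.e. 00:02:05;04.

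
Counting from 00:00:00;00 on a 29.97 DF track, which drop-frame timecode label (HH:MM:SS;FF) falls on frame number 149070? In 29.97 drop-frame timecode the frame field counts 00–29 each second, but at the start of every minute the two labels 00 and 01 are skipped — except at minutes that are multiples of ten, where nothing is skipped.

Each 10-minute DF block holds 10 × 60 × 30 − 9 × 2 = 17982 frames. 149070 ÷ 17982 → 8 full blocks, remainder 5214.
Within the partial block the first minute is 1800 frames and each further minute 1798, so 2 further minute boundaries passed. Total skipped labels = 18 × 8 + 2 × 2 = 148.
Non-drop label index = 149070 + 148 = 149218; at 30 labels/s that is 01:22:53:28, i.e. DF 01:22:53;28.

01:22:53;28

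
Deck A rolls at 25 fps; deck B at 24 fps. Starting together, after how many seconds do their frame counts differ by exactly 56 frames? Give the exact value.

56 seconds

The gap grows by |24 − 25| = 1 frame per second.
Time for a 56-frame gap: 56 ÷ (1) = 56 s.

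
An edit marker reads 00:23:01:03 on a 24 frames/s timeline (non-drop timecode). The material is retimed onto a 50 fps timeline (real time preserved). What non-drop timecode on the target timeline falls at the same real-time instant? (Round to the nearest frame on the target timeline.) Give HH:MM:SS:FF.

00:23:01:06

Source frame index: (0×3600 + 23×60 + 1) × 24 + 3 = 33147.
Real time: 33147 / (24) = 11049/8 s.
Target frame: (11049/8) × (50) = 276225/4 ≈ 69056.250 → 69056.
At 50 labels/s: frame 69056 → 00:23:01:06.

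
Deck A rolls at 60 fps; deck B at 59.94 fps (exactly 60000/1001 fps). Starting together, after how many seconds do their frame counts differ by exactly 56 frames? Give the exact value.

The gap grows by |60000/1001 − 60| = 60/1001 frames per second.
Time for a 56-frame gap: 56 ÷ (60/1001) = 14014/15 s.

14014/15 seconds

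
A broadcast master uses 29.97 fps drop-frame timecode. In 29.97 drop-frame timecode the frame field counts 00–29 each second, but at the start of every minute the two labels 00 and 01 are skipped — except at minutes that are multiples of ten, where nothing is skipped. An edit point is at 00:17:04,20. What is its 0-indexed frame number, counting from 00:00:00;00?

Complete 10-minute blocks: 1, each 17982 frames → 17982.
Remaining 7 whole minutes in the current block: 1800 + 6 × 1798 = 12588 frames.
Within the current minute: 4 × 30 + 20 − 2 = 138 (labels ;00/;01 skipped at this minute). Total = 17982 + 12588 + 138 = 30708.

30708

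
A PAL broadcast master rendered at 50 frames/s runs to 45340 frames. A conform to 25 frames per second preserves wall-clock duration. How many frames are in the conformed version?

Target frames = source frames × (target rate / source rate) = 45340 × (25)/(50) = 45340 × 1/2 = 22670.

22670 frames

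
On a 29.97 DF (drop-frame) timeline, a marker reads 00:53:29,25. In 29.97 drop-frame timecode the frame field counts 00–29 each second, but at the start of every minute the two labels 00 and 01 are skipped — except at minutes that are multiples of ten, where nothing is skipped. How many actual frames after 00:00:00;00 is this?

As if non-drop at 30 labels/s: (0 × 3600 + 53 × 60 + 29) × 30 + 25 = 96295.
Minute boundaries passed: 53; those not divisible by 10: 53 − 5 = 48; dropped labels = 2 × 48 = 96.
Actual frame index = 96295 − 96 = 96199.

96199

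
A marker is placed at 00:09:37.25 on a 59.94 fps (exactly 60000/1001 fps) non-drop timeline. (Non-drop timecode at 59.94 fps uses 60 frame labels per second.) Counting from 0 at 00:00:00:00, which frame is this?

34645

Total seconds to the label: (0 × 3600 + 9 × 60 + 37) = 577.
Frame index = 577 × 60 + 25 = 34645.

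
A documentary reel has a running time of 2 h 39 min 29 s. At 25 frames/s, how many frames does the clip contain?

2 h 39 min 29 s = 9569 s.
Frames = 9569 × 25 = 239225.

239225 frames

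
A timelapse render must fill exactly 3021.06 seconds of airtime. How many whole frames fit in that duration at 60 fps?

181263 frames

Frames = 3021.06 × 60 = 906318/5 ≈ 181263.6000.
Complete frames: 181263.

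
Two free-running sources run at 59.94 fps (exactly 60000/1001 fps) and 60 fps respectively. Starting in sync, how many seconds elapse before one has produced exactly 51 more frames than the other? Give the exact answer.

850.85 seconds

The gap grows by |60 − 60000/1001| = 60/1001 frames per second.
Time for a 51-frame gap: 51 ÷ (60/1001) = 850.85 s.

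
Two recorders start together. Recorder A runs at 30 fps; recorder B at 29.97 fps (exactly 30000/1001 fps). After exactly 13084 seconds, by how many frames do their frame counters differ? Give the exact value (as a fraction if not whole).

A emits 30 × 13084 = 392520 frames; B emits 30000/1001 × 13084 = 392520000/1001.
Difference = 392520/1001 frames (≈ 392.1279); B is behind A.

392520/1001 frames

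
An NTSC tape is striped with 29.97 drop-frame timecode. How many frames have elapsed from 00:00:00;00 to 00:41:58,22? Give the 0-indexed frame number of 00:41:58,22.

As if non-drop at 30 labels/s: (0 × 3600 + 41 × 60 + 58) × 30 + 22 = 75562.
Minute boundaries passed: 41; those not divisible by 10: 41 − 4 = 37; dropped labels = 2 × 37 = 74.
Actual frame index = 75562 − 74 = 75488.

75488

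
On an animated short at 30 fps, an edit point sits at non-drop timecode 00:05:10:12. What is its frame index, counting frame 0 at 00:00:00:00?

frame 9312

Total seconds to the label: (0 × 3600 + 5 × 60 + 10) = 310.
Frame index = 310 × 30 + 12 = 9312.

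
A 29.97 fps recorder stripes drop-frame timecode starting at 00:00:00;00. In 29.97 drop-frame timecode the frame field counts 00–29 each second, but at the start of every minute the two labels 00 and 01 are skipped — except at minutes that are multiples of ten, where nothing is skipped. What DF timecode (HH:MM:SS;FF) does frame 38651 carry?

Ten DF minutes hold 17982 frames, so frame 38651 lies in block 2 (frames 35964–53945) with 2687 frames into that block.
The block's first minute is 1800 frames and the rest 1798 each; 2687 frames reaches minute 1, so 2 × 18 + 1 × 2 = 38 labels have been skipped so far.
Adding those back, label number 38651 + 38 = 38689 at 30 labels/s is 1289 s + 19 f = 0 h 21 min 29 s frame 19, i.e. 00:21:29;19.

00:21:29;19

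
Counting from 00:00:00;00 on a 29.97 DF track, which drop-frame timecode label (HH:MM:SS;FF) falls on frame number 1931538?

17:54:09;02

Ten DF minutes hold 17982 frames, so frame 1931538 lies in block 107 (frames 1924074–1942055) with 7464 frames into that block.
The block's first minute is 1800 frames and the rest 1798 each; 7464 frames reaches minute 4, so 107 × 18 + 4 × 2 = 1934 labels have been skipped so far.
Adding those back, label number 1931538 + 1934 = 1933472 at 30 labels/s is 64449 s + 2 f = 17 h 54 min 9 s frame 2, i.e. 17:54:09;02.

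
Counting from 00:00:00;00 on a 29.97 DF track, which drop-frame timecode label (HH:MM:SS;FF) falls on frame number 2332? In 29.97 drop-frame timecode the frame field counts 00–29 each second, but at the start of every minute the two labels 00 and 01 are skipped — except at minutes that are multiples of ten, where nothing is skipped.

Each 10-minute DF block holds 10 × 60 × 30 − 9 × 2 = 17982 frames. 2332 ÷ 17982 → 0 full blocks, remainder 2332.
Within the partial block the first minute is 1800 frames and each further minute 1798, so 1 further minute boundary passed. Total skipped labels = 18 × 0 + 2 × 1 = 2.
Non-drop label index = 2332 + 2 = 2334; at 30 labels/s that is 00:01:17:24, i.e. DF 00:01:17;24.

00:01:17;24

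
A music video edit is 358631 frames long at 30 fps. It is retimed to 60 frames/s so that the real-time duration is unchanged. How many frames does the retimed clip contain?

717262 frames

Target frames = source frames × (target rate / source rate) = 358631 × (60)/(30) = 358631 × 2 = 717262.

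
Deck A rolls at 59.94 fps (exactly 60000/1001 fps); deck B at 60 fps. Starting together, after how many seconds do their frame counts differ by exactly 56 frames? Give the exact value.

The gap grows by |60 − 60000/1001| = 60/1001 frames per second.
Time for a 56-frame gap: 56 ÷ (60/1001) = 14014/15 s.

14014/15 seconds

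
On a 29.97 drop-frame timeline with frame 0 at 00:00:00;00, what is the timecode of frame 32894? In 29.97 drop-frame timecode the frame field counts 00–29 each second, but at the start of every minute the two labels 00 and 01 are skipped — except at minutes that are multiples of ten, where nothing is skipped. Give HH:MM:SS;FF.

Each 10-minute DF block holds 10 × 60 × 30 − 9 × 2 = 17982 frames. 32894 ÷ 17982 → 1 full block, remainder 14912.
Within the partial block the first minute is 1800 frames and each further minute 1798, so 8 further minute boundaries passed. Total skipped labels = 18 × 1 + 2 × 8 = 34.
Non-drop label index = 32894 + 34 = 32928; at 30 labels/s that is 00:18:17:18, i.e. DF 00:18:17;18.

00:18:17;18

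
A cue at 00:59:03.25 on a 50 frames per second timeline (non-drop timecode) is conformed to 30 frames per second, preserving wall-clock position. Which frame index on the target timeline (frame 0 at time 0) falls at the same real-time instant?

Source frame index: (0×3600 + 59×60 + 3) × 50 + 25 = 177175.
Real time: 177175 / (50) = 7087/2 s.
Target frame: (7087/2) × (30) = 106305.

frame 106305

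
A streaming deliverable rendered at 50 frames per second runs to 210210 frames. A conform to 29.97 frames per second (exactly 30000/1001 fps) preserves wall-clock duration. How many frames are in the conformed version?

126000 frames

Target frames = source frames × (target rate / source rate) = 210210 × (30000/1001)/(50) = 210210 × 600/1001 = 126000.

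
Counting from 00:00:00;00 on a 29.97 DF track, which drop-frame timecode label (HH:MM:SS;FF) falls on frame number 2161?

00:01:12;03

Each 10-minute DF block holds 10 × 60 × 30 − 9 × 2 = 17982 frames. 2161 ÷ 17982 → 0 full blocks, remainder 2161.
Within the partial block the first minute is 1800 frames and each further minute 1798, so 1 further minute boundary passed. Total skipped labels = 18 × 0 + 2 × 1 = 2.
Non-drop label index = 2161 + 2 = 2163; at 30 labels/s that is 00:01:12:03, i.e. DF 00:01:12;03.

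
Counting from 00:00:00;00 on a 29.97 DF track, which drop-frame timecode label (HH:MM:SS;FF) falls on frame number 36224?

Ten DF minutes hold 17982 frames, so frame 36224 lies in block 2 (frames 35964–53945) with 260 frames into that block.
The block's first minute is 1800 frames and the rest 1798 each; 260 frames reaches minute 0, so 2 × 18 + 0 × 2 = 36 labels have been skipped so far.
Adding those back, label number 36224 + 36 = 36260 at 30 labels/s is 1208 s + 20 f = 0 h 20 min 8 s frame 20, i.e. 00:20:08;20.

00:20:08;20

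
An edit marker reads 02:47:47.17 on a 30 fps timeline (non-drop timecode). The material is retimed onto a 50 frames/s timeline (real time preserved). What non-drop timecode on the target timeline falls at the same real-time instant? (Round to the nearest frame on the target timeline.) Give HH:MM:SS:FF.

02:47:47:28

Source frame index: (2×3600 + 47×60 + 47) × 30 + 17 = 302027.
Real time: 302027 / (30) = 302027/30 s.
Target frame: (302027/30) × (50) = 1510135/3 ≈ 503378.333 → 503378.
At 50 labels/s: frame 503378 → 02:47:47:28.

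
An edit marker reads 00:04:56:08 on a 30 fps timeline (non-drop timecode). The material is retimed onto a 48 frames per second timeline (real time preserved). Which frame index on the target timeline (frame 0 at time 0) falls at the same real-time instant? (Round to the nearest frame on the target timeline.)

frame 14221

Source frame index: (0×3600 + 4×60 + 56) × 30 + 8 = 8888.
Real time: 8888 / (30) = 4444/15 s.
Target frame: (4444/15) × (48) = 71104/5 ≈ 14220.800 → 14221.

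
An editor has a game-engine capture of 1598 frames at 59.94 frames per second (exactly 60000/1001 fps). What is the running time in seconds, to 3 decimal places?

Running time = 1598 × 1001/60000 = 799799/30000 s ≈ 26.660 s.

26.660 seconds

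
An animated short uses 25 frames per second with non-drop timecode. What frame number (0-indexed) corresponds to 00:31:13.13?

Total seconds to the label: (0 × 3600 + 31 × 60 + 13) = 1873.
Frame index = 1873 × 25 + 13 = 46838.

frame 46838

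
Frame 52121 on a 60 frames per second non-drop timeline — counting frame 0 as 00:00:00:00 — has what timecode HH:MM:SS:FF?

52121 ÷ 60 = 868 full seconds, remainder 41 frames.
868 s = 0 h 14 min 28 s.
Timecode: 00:14:28:41.

00:14:28:41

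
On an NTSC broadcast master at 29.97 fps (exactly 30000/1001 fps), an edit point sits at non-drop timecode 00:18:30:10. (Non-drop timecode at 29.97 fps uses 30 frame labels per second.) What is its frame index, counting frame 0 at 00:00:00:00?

Total seconds to the label: (0 × 3600 + 18 × 60 + 30) = 1110.
Frame index = 1110 × 30 + 10 = 33310.

33310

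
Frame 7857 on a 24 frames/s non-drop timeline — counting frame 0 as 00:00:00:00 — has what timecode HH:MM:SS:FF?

7857 ÷ 24 = 327 full seconds, remainder 9 frames.
327 s = 0 h 5 min 27 s.
Timecode: 00:05:27:09.

00:05:27:09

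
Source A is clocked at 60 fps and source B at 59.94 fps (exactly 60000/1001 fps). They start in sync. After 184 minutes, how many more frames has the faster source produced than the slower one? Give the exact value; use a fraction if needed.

184 min = 11040 s.
A emits 60 × 11040 = 662400 frames; B emits 60000/1001 × 11040 = 662400000/1001.
Difference = 662400/1001 frames (≈ 661.7383); B is behind A.

662400/1001 frames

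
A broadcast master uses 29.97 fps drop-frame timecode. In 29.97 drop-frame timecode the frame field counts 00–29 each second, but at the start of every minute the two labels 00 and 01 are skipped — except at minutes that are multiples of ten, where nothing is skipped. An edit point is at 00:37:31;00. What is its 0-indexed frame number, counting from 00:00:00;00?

As if non-drop at 30 labels/s: (0 × 3600 + 37 × 60 + 31) × 30 + 0 = 67530.
Minute boundaries passed: 37; those not divisible by 10: 37 − 3 = 34; dropped labels = 2 × 34 = 68.
Actual frame index = 67530 − 68 = 67462.

67462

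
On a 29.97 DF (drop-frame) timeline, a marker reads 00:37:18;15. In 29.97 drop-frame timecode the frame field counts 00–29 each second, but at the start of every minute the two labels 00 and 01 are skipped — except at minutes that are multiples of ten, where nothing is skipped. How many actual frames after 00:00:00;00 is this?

Complete 10-minute blocks: 3, each 17982 frames → 53946.
Remaining 7 whole minutes in the current block: 1800 + 6 × 1798 = 12588 frames.
Within the current minute: 18 × 30 + 15 − 2 = 553 (labels ;00/;01 skipped at this minute). Total = 53946 + 12588 + 553 = 67087.

67087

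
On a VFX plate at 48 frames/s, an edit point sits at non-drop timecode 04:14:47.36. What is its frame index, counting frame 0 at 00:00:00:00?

frame 733812

Total seconds to the label: (4 × 3600 + 14 × 60 + 47) = 15287.
Frame index = 15287 × 48 + 36 = 733812.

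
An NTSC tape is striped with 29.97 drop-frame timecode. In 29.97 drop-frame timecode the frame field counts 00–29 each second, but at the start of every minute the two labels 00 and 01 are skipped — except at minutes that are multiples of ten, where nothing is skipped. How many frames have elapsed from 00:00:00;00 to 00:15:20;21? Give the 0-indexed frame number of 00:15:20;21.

27593

Complete 10-minute blocks: 1, each 17982 frames → 17982.
Remaining 5 whole minutes in the current block: 1800 + 4 × 1798 = 8992 frames.
Within the current minute: 20 × 30 + 21 − 2 = 619 (labels ;00/;01 skipped at this minute). Total = 17982 + 8992 + 619 = 27593.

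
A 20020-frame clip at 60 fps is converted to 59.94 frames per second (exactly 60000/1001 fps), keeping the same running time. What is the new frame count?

Target frames = source frames × (target rate / source rate) = 20020 × (60000/1001)/(60) = 20020 × 1000/1001 = 20000.

20000 frames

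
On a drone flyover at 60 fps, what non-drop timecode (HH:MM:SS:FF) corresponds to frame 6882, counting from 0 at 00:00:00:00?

6882 ÷ 60 = 114 full seconds, remainder 42 frames.
114 s = 0 h 1 min 54 s.
Timecode: 00:01:54:42.

00:01:54:42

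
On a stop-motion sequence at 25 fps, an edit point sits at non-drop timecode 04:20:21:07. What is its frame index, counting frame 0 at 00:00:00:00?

Total seconds to the label: (4 × 3600 + 20 × 60 + 21) = 15621.
Frame index = 15621 × 25 + 7 = 390532.

frame 390532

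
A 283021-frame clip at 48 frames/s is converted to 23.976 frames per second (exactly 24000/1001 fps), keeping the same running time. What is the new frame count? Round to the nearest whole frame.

Frames at target rate = 283021 × (24000/1001) / (48) = 141510500/1001 ≈ 141369.131.
Nearest whole frame: 141369.

141369 frames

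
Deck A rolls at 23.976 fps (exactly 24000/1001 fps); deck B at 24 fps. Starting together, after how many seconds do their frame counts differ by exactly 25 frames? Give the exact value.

25025/24 seconds

The gap grows by |24 − 24000/1001| = 24/1001 frames per second.
Time for a 25-frame gap: 25 ÷ (24/1001) = 25025/24 s.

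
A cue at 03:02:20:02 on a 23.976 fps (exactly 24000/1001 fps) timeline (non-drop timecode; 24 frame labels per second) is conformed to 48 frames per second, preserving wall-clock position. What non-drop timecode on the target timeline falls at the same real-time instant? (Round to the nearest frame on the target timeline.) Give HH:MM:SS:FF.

03:02:31:01

Source frame index: (3×3600 + 2×60 + 20) × 24 + 2 = 262562.
Real time: 262562 / (24000/1001) = 131412281/12000 s.
Target frame: (131412281/12000) × (48) = 131412281/250 ≈ 525649.124 → 525649.
At 48 labels/s: frame 525649 → 03:02:31:01.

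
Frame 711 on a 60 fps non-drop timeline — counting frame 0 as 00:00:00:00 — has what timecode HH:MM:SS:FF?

00:00:11:51

711 ÷ 60 = 11 full seconds, remainder 51 frames.
11 s = 0 h 0 min 11 s.
Timecode: 00:00:11:51.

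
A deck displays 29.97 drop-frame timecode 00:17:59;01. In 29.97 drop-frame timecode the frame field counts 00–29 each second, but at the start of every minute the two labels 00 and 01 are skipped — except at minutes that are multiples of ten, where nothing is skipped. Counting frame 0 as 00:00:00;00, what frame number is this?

32339

As if non-drop at 30 labels/s: (0 × 3600 + 17 × 60 + 59) × 30 + 1 = 32371.
Minute boundaries passed: 17; those not divisible by 10: 17 − 1 = 16; dropped labels = 2 × 16 = 32.
Actual frame index = 32371 − 32 = 32339.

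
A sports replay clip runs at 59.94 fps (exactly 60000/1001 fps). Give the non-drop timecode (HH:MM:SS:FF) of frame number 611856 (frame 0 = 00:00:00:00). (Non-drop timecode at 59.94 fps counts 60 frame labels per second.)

02:49:57:36

611856 ÷ 60 = 10197 full seconds, remainder 36 frames.
10197 s = 2 h 49 min 57 s.
Timecode: 02:49:57:36.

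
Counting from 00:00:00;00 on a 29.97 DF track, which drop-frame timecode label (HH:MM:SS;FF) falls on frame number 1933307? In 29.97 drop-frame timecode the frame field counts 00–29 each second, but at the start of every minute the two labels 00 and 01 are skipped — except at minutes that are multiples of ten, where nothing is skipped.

17:55:08;03

Each 10-minute DF block holds 10 × 60 × 30 − 9 × 2 = 17982 frames. 1933307 ÷ 17982 → 107 full blocks, remainder 9233.
Within the partial block the first minute is 1800 frames and each further minute 1798, so 5 further minute boundaries passed. Total skipped labels = 18 × 107 + 2 × 5 = 1936.
Non-drop label index = 1933307 + 1936 = 1935243; at 30 labels/s that is 17:55:08:03, i.e. DF 17:55:08;03.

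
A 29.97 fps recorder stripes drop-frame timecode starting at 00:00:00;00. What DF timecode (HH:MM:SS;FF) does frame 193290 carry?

Ten DF minutes hold 17982 frames, so frame 193290 lies in block 10 (frames 179820–197801) with 13470 frames into that block.
The block's first minute is 1800 frames and the rest 1798 each; 13470 frames reaches minute 7, so 10 × 18 + 7 × 2 = 194 labels have been skipped so far.
Adding those back, label number 193290 + 194 = 193484 at 30 labels/s is 6449 s + 14 f = 1 h 47 min 29 s frame 14, i.e. 01:47:29;14.

01:47:29;14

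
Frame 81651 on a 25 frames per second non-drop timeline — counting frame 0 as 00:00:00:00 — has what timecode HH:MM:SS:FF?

81651 ÷ 25 = 3266 full seconds, remainder 1 frame.
3266 s = 0 h 54 min 26 s.
Timecode: 00:54:26:01.

00:54:26:01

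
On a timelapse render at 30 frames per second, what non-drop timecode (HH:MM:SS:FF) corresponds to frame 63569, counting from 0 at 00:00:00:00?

63569 ÷ 30 = 2118 full seconds, remainder 29 frames.
2118 s = 0 h 35 min 18 s.
Timecode: 00:35:18:29.

00:35:18:29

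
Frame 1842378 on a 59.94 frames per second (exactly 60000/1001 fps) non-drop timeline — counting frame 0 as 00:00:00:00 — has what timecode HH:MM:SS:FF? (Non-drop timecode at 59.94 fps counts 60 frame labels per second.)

1842378 ÷ 60 = 30706 full seconds, remainder 18 frames.
30706 s = 8 h 31 min 46 s.
Timecode: 08:31:46:18.

08:31:46:18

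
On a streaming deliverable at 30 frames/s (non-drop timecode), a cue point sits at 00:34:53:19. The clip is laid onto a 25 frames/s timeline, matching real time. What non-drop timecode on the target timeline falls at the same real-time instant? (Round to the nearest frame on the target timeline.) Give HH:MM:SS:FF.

00:34:53:16

Source frame index: (0×3600 + 34×60 + 53) × 30 + 19 = 62809.
Real time: 62809 / (30) = 62809/30 s.
Target frame: (62809/30) × (25) = 314045/6 ≈ 52340.833 → 52341.
At 25 labels/s: frame 52341 → 00:34:53:16.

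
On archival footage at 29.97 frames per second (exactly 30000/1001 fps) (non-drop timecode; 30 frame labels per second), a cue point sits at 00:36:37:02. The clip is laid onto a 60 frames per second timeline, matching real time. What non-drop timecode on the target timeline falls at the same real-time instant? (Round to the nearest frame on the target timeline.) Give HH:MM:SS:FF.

00:36:39:16

Source frame index: (0×3600 + 36×60 + 37) × 30 + 2 = 65912.
Real time: 65912 / (30000/1001) = 8247239/3750 s.
Target frame: (8247239/3750) × (60) = 16494478/125 ≈ 131955.824 → 131956.
At 60 labels/s: frame 131956 → 00:36:39:16.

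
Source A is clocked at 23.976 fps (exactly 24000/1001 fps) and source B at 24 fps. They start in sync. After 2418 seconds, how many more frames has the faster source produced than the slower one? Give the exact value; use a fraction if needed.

A emits 24000/1001 × 2418 = 4464000/77 frames; B emits 24 × 2418 = 58032.
Difference = 4464/77 frames (≈ 57.9740); B is ahead of A.

4464/77 frames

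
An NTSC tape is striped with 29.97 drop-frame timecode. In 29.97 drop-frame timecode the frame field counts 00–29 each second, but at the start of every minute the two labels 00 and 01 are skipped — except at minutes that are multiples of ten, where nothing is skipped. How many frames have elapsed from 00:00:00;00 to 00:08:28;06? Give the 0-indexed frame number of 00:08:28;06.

15230

Complete 10-minute blocks: 0, each 17982 frames → 0.
Remaining 8 whole minutes in the current block: 1800 + 7 × 1798 = 14386 frames.
Within the current minute: 28 × 30 + 6 − 2 = 844 (labels ;00/;01 skipped at this minute). Total = 0 + 14386 + 844 = 15230.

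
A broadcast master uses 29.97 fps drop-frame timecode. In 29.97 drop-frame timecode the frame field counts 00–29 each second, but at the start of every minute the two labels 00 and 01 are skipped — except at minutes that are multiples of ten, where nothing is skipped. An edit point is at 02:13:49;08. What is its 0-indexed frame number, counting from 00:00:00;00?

240638

As if non-drop at 30 labels/s: (2 × 3600 + 13 × 60 + 49) × 30 + 8 = 240878.
Minute boundaries passed: 133; those not divisible by 10: 133 − 13 = 120; dropped labels = 2 × 120 = 240.
Actual frame index = 240878 − 240 = 240638.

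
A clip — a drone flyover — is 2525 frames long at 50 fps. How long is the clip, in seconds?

50.5 seconds

Running time = 2525 / (50) = 50.5 s.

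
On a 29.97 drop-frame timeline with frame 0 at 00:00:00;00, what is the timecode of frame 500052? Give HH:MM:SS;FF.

04:38:05;04

Each 10-minute DF block holds 10 × 60 × 30 − 9 × 2 = 17982 frames. 500052 ÷ 17982 → 27 full blocks, remainder 14538.
Within the partial block the first minute is 1800 frames and each further minute 1798, so 8 further minute boundaries passed. Total skipped labels = 18 × 27 + 2 × 8 = 502.
Non-drop label index = 500052 + 502 = 500554; at 30 labels/s that is 04:38:05:04, i.e. DF 04:38:05;04.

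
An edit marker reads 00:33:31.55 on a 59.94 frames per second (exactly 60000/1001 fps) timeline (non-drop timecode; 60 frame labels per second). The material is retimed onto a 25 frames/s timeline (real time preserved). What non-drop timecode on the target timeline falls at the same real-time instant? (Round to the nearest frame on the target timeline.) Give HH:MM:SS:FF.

Source frame index: (0×3600 + 33×60 + 31) × 60 + 55 = 120715.
Real time: 120715 / (60000/1001) = 24167143/12000 s.
Target frame: (24167143/12000) × (25) = 24167143/480 ≈ 50348.215 → 50348.
At 25 labels/s: frame 50348 → 00:33:33:23.

00:33:33:23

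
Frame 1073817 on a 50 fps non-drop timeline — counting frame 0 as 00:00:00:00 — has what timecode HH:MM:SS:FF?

05:57:56:17

1073817 ÷ 50 = 21476 full seconds, remainder 17 frames.
21476 s = 5 h 57 min 56 s.
Timecode: 05:57:56:17.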